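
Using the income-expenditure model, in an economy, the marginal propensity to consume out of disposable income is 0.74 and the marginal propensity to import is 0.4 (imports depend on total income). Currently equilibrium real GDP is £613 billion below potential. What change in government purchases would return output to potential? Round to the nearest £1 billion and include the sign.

+£405 billion

Spending multiplier = 1/(1 − c + m) = 1/(1 − 0.74 + 0.4) = 1/0.66 ≈ 1.515.
Need ΔY = +£613 billion, so ΔG = ΔY/k = (+£613 billion) × 0.66 ≈ +£405 billion.
The government should increase government purchases by £405 billion.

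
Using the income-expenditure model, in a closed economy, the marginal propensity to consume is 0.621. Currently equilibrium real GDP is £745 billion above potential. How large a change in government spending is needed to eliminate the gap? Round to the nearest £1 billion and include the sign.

−£282 billion

Spending multiplier = 1/(1 − MPC) = 1/(1 − 0.621) = 1/0.379 ≈ 2.639.
Need ΔY = −£745 billion, so ΔG = ΔY/k = (−£745 billion) × 0.379 ≈ −£282 billion.
The government should cut government spending by £282 billion.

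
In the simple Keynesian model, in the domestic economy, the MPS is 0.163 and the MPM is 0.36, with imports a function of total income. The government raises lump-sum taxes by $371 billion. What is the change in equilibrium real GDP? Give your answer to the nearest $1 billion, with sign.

−$594 billion

MPC = 1 − MPS = 1 − 0.163 = 0.837.
A lump-sum tax change of +$371 billion shifts disposable income by −$371 billion; first-round consumption changes by −c × ΔT = −0.837 × (+$371 billion) = −$310.527 billion.
Expenditure multiplier = 1/(1 − c + m) = 1/(1 − 0.837 + 0.36) = 1/0.523 ≈ 1.912.
The tax multiplier is −c × k ≈ −1.6, so ΔY = k × (−c·ΔT) = (−$310.527 billion) / 0.523 ≈ −$594 billion.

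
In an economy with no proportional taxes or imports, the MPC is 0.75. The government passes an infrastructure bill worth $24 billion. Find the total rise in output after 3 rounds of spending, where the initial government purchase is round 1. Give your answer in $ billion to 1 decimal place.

Round 1 adds ΔG = $24 billion; each later round is MPC = 0.75 times the previous.
After 3 rounds: 24 + 18 + 13.5 = ΔG·(1 − c^3)/(1 − c) = 24 × (1 − 0.421875)/0.25 = $55.5 billion.

$55.5 billion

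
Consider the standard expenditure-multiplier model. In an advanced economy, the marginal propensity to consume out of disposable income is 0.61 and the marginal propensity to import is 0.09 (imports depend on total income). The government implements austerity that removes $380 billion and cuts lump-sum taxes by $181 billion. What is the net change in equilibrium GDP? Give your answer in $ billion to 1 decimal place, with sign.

Expenditure multiplier = 1/(1 − c + m) = 1/(1 − 0.61 + 0.09) = 1/0.48 ≈ 2.083.
ΔG contributes k·ΔG = (−$380 billion) / 0.48 ≈ −$791.7 billion.
ΔT of −$181 billion changes first-round spending by −c·ΔT = +$110.41 billion, contributing k·(−c·ΔT) = (+$110.41 billion) / 0.48 ≈ +$230 billion.
Net ΔY = k(ΔG − c·ΔT) = (−$269.59 billion) / 0.48 ≈ −$561.6 billion.

−$561.6 billion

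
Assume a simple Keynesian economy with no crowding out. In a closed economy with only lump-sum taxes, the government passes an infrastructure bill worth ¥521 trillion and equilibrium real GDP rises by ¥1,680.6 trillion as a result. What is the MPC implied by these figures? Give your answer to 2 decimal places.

0.69

Implied spending multiplier k = ΔY/ΔG = 1,680.6/521 ≈ 3.2257.
Since k = 1/(1 − MPC), MPC = 1 − 1/k = 1 − ΔG/ΔY = 1 − 521/1,680.6 ≈ 0.69.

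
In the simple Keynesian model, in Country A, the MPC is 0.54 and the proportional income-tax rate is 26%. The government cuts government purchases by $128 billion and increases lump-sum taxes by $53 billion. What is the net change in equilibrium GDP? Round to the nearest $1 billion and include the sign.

−$261 billion

Expenditure multiplier = 1/(1 − c(1−t)) = 1/(1 − 0.54×0.74) = 1/0.6004 ≈ 1.666.
ΔG contributes k·ΔG = (−$128 billion) / 0.6004 ≈ −$213.2 billion.
ΔT of +$53 billion changes first-round spending by −c·ΔT = −$28.62 billion, contributing k·(−c·ΔT) = (−$28.62 billion) / 0.6004 ≈ −$47.7 billion.
Net ΔY = k(ΔG − c·ΔT) = (−$156.62 billion) / 0.6004 ≈ −$261 billion.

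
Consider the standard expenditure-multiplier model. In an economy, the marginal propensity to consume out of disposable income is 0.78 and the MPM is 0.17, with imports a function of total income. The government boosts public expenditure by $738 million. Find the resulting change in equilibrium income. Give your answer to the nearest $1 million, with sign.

+$1,892 million

Government-spending multiplier = 1/(1 − c + m) = 1/(1 − 0.78 + 0.17) = 1/0.39 ≈ 2.564.
ΔY = k × ΔG = (+$738 million) / 0.39 ≈ +$1,892 million.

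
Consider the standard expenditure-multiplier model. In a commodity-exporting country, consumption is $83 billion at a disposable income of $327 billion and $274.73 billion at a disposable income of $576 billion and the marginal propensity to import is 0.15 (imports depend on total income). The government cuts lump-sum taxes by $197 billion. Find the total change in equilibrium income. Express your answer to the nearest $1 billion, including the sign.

+$399 billion

MPC = ΔC/ΔYd = (274.73 − 83)/(576 − 327) = 191.73/249 = 0.77.
A lump-sum tax change of −$197 billion shifts disposable income by +$197 billion; first-round consumption changes by −c × ΔT = −0.77 × (−$197 billion) = +$151.69 billion.
Expenditure multiplier = 1/(1 − c + m) = 1/(1 − 0.77 + 0.15) = 1/0.38 ≈ 2.632.
The tax multiplier is −c × k ≈ −2.026, so ΔY = k × (−c·ΔT) = (+$151.69 billion) / 0.38 ≈ +$399 billion.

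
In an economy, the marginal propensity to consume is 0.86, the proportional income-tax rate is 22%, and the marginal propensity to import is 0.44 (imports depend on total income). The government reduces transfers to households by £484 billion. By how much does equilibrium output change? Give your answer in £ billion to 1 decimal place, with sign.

−£541.1 billion

The transfer change shifts disposable income by −£484 billion, so first-round consumption changes by c·ΔTR = 0.86 × (−£484 billion) = −£416.24 billion.
Expenditure multiplier = 1/(1 − c(1−t) + m) = 1/(1 − 0.86×0.78 + 0.44) = 1/0.7692 ≈ 1.3.
The transfer multiplier is c × k ≈ 1.118, so ΔY = k × (c·ΔTR) = (−£416.24 billion) / 0.7692 ≈ −£541.1 billion.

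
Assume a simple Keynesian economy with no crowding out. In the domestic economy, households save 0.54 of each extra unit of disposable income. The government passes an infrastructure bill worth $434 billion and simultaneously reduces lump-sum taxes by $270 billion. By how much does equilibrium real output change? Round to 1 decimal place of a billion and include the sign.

MPC = 1 − MPS = 1 − 0.54 = 0.46.
Expenditure multiplier = 1/(1 − MPC) = 1/(1 − 0.46) = 1/0.54 ≈ 1.852.
ΔG contributes k·ΔG = (+$434 billion) / 0.54 ≈ +$803.7 billion.
ΔT of −$270 billion changes first-round spending by −c·ΔT = +$124.2 billion, contributing k·(−c·ΔT) = (+$124.2 billion) / 0.54 = +$230 billion.
Net ΔY = k(ΔG − c·ΔT) = (+$558.2 billion) / 0.54 ≈ +$1,033.7 billion.

+$1,033.7 billion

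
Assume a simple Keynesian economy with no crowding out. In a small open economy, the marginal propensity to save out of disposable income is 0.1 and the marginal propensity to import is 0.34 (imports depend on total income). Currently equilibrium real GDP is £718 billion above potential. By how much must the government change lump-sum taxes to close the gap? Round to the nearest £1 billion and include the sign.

+£351 billion

MPC = 1 − MPS = 1 − 0.1 = 0.9.
Spending multiplier = 1/(1 − c + m) = 1/(1 − 0.9 + 0.34) = 1/0.44 ≈ 2.273.
Tax multiplier = −c·k = −0.9/0.44 ≈ −2.045. Need ΔY = −£718 billion, so ΔT = ΔY/(−c·k) = −(−£718 billion) × 0.44 / 0.9 ≈ +£351 billion.
The government should raise lump-sum taxes by £351 billion.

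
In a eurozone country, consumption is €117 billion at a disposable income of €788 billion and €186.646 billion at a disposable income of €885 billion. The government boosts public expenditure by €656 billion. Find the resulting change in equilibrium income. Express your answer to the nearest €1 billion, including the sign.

+€2,326 billion

MPC = ΔC/ΔYd = (186.646 − 117)/(885 − 788) = 69.646/97 = 0.718.
Government-spending multiplier = 1/(1 − MPC) = 1/(1 − 0.718) = 1/0.282 ≈ 3.546.
ΔY = k × ΔG = (+€656 billion) / 0.282 ≈ +€2,326 billion.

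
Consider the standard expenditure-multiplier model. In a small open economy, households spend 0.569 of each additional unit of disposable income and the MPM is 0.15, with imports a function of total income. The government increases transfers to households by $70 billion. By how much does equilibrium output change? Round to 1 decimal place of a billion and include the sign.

+$68.6 billion

The transfer change shifts disposable income by +$70 billion, so first-round consumption changes by c·ΔTR = 0.569 × (+$70 billion) = +$39.83 billion.
Expenditure multiplier = 1/(1 − c + m) = 1/(1 − 0.569 + 0.15) = 1/0.581 ≈ 1.721.
The transfer multiplier is c × k ≈ 0.979, so ΔY = k × (c·ΔTR) = (+$39.83 billion) / 0.581 ≈ +$68.6 billion.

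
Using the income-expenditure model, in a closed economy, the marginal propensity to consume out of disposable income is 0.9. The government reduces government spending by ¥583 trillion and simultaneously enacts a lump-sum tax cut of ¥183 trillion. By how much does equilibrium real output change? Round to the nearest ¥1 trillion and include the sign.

Expenditure multiplier = 1/(1 − MPC) = 1/(1 − 0.9) = 1/0.1 = 10.
ΔG contributes k·ΔG = (−¥583 trillion) / 0.1 = −¥5,830 trillion.
ΔT of −¥183 trillion changes first-round spending by −c·ΔT = +¥164.7 trillion, contributing k·(−c·ΔT) = (+¥164.7 trillion) / 0.1 = +¥1,647 trillion.
Net ΔY = k(ΔG − c·ΔT) = (−¥418.3 trillion) / 0.1 = −¥4,183 trillion.

−¥4,183 trillion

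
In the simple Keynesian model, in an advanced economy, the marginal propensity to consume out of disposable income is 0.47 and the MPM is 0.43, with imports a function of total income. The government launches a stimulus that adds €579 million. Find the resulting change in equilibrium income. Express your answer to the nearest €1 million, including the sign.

+€603 million

Spending multiplier = 1/(1 − c + m) = 1/(1 − 0.47 + 0.43) = 1/0.96 ≈ 1.042.
ΔY = k × ΔG = (+€579 million) / 0.96 ≈ +€603 million.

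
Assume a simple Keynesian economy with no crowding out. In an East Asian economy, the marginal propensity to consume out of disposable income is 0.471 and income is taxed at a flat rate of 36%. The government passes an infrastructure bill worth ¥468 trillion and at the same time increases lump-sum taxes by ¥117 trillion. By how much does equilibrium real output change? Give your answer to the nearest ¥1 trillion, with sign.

+¥591 trillion

Expenditure multiplier = 1/(1 − c(1−t)) = 1/(1 − 0.471×0.64) = 1/0.69856 ≈ 1.432.
ΔG contributes k·ΔG = (+¥468 trillion) / 0.69856 ≈ +¥669.9 trillion.
ΔT of +¥117 trillion changes first-round spending by −c·ΔT = −¥55.107 trillion, contributing k·(−c·ΔT) = (−¥55.107 trillion) / 0.69856 ≈ −¥78.9 trillion.
Net ΔY = k(ΔG − c·ΔT) = (+¥412.893 trillion) / 0.69856 ≈ +¥591 trillion.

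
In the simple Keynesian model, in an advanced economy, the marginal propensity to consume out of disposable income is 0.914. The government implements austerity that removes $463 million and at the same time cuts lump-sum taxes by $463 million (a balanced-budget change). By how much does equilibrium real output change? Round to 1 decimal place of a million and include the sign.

−$463.0 million

Expenditure multiplier = 1/(1 − MPC) = 1/(1 − 0.914) = 1/0.086 ≈ 11.628.
ΔG contributes k·ΔG = (−$463 million) / 0.086 ≈ −$5,383.7 million.
ΔT of −$463 million changes first-round spending by −c·ΔT = +$423.182 million, contributing k·(−c·ΔT) = (+$423.182 million) / 0.086 ≈ +$4,920.7 million.
With ΔG = ΔT and no other leakages, the balanced-budget multiplier is 1, so ΔY = ΔG = −$463 million.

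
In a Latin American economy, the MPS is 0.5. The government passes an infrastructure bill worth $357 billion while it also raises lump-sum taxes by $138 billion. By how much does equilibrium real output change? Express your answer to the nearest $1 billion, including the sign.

MPC = 1 − MPS = 1 − 0.5 = 0.5.
Expenditure multiplier = 1/(1 − MPC) = 1/(1 − 0.5) = 1/0.5 = 2.
ΔG contributes k·ΔG = (+$357 billion) / 0.5 = +$714 billion.
ΔT of +$138 billion changes first-round spending by −c·ΔT = −$69 billion, contributing k·(−c·ΔT) = (−$69 billion) / 0.5 = −$138 billion.
Net ΔY = k(ΔG − c·ΔT) = (+$288 billion) / 0.5 = +$576 billion.

+$576 billion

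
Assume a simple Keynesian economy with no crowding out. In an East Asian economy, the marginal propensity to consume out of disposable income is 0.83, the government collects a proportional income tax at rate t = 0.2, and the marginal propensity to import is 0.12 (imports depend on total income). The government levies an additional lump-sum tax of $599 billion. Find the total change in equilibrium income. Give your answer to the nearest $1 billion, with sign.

−$1,090 billion

A lump-sum tax change of +$599 billion shifts disposable income by −$599 billion; first-round consumption changes by −c × ΔT = −0.83 × (+$599 billion) = −$497.17 billion.
Expenditure multiplier = 1/(1 − c(1−t) + m) = 1/(1 − 0.83×0.8 + 0.12) = 1/0.456 ≈ 2.193.
The tax multiplier is −c × k ≈ −1.82, so ΔY = k × (−c·ΔT) = (−$497.17 billion) / 0.456 ≈ −$1,090 billion.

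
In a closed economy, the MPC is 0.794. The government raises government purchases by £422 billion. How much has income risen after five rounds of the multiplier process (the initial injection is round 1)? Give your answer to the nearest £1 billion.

£1,402 billion

Round 1 adds ΔG = £422 billion; each later round is MPC = 0.794 times the previous.
After 5 rounds: 422 + 335.068 + 266.043992 + 211.238929648 + 167.723710140512 = ΔG·(1 − c^5)/(1 − c) = 422 × (1 − 0.315574942776224)/0.206 ≈ £1,402 billion.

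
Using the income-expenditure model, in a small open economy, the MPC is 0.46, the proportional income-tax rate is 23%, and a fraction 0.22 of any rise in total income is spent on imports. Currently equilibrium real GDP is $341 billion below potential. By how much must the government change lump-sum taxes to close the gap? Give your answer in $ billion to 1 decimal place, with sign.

−$641.8 billion

Spending multiplier = 1/(1 − c(1−t) + m) = 1/(1 − 0.46×0.77 + 0.22) = 1/0.8658 ≈ 1.155.
Tax multiplier = −c·k = −0.46/0.8658 ≈ −0.531. Need ΔY = +$341 billion, so ΔT = ΔY/(−c·k) = −(+$341 billion) × 0.8658 / 0.46 ≈ −$641.8 billion.
The government should cut lump-sum taxes by $641.8 billion.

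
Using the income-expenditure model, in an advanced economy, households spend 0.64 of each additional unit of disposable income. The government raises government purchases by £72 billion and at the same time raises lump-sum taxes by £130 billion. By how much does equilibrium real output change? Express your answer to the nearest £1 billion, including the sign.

−£31 billion

Expenditure multiplier = 1/(1 − MPC) = 1/(1 − 0.64) = 1/0.36 ≈ 2.778.
ΔG contributes k·ΔG = (+£72 billion) / 0.36 = +£200 billion.
ΔT of +£130 billion changes first-round spending by −c·ΔT = −£83.2 billion, contributing k·(−c·ΔT) = (−£83.2 billion) / 0.36 ≈ −£231.1 billion.
Net ΔY = k(ΔG − c·ΔT) = (−£11.2 billion) / 0.36 ≈ −£31 billion.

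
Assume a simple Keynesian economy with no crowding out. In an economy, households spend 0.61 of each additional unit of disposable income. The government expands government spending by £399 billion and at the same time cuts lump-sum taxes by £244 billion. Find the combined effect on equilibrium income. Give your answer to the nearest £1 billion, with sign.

+£1,405 billion

Expenditure multiplier = 1/(1 − MPC) = 1/(1 − 0.61) = 1/0.39 ≈ 2.564.
ΔG contributes k·ΔG = (+£399 billion) / 0.39 ≈ +£1,023.1 billion.
ΔT of −£244 billion changes first-round spending by −c·ΔT = +£148.84 billion, contributing k·(−c·ΔT) = (+£148.84 billion) / 0.39 ≈ +£381.6 billion.
Net ΔY = k(ΔG − c·ΔT) = (+£547.84 billion) / 0.39 ≈ +£1,405 billion.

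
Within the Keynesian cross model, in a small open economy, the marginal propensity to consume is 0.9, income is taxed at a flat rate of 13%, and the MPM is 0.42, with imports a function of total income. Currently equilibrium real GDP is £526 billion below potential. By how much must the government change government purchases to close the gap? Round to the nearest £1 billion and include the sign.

+£335 billion

Spending multiplier = 1/(1 − c(1−t) + m) = 1/(1 − 0.9×0.87 + 0.42) = 1/0.637 ≈ 1.57.
Need ΔY = +£526 billion, so ΔG = ΔY/k = (+£526 billion) × 0.637 ≈ +£335 billion.
The government should increase government purchases by £335 billion.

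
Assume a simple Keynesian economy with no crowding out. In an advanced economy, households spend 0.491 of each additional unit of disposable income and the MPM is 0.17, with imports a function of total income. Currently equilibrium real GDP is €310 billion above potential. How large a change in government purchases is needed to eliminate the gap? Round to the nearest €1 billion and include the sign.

−€210 billion

Spending multiplier = 1/(1 − c + m) = 1/(1 − 0.491 + 0.17) = 1/0.679 ≈ 1.473.
Need ΔY = −€310 billion, so ΔG = ΔY/k = (−€310 billion) × 0.679 ≈ −€210 billion.
The government should cut government purchases by €210 billion.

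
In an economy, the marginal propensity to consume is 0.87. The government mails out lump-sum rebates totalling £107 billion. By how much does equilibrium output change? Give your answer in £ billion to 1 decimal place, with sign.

+£716.1 billion

A lump-sum tax change of −£107 billion shifts disposable income by +£107 billion; first-round consumption changes by −c × ΔT = −0.87 × (−£107 billion) = +£93.09 billion.
Expenditure multiplier = 1/(1 − MPC) = 1/(1 − 0.87) = 1/0.13 ≈ 7.692.
The tax multiplier is −c × k ≈ −6.692, so ΔY = k × (−c·ΔT) = (+£93.09 billion) / 0.13 ≈ +£716.1 billion.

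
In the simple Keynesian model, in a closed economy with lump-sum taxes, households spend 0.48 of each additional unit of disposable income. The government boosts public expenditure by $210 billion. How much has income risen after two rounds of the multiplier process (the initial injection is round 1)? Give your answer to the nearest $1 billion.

Round 1 adds ΔG = $210 billion; each later round is MPC = 0.48 times the previous.
After 2 rounds: 210 + 100.8 = ΔG·(1 − c^2)/(1 − c) = 210 × (1 − 0.2304)/0.52 ≈ $311 billion.

$311 billion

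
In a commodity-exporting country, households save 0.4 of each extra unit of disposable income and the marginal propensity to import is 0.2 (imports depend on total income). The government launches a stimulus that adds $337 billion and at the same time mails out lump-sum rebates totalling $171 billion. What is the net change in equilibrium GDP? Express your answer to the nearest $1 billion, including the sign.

MPC = 1 − MPS = 1 − 0.4 = 0.6.
Expenditure multiplier = 1/(1 − c + m) = 1/(1 − 0.6 + 0.2) = 1/0.6 ≈ 1.667.
ΔG contributes k·ΔG = (+$337 billion) / 0.6 ≈ +$561.7 billion.
ΔT of −$171 billion changes first-round spending by −c·ΔT = +$102.6 billion, contributing k·(−c·ΔT) = (+$102.6 billion) / 0.6 = +$171 billion.
Net ΔY = k(ΔG − c·ΔT) = (+$439.6 billion) / 0.6 ≈ +$733 billion.

+$733 billion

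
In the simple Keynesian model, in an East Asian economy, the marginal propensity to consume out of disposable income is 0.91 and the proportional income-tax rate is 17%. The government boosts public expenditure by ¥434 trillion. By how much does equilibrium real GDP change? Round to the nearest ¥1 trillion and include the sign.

+¥1,774 trillion

Government-spending multiplier = 1/(1 − c(1−t)) = 1/(1 − 0.91×0.83) = 1/0.2447 ≈ 4.087.
ΔY = k × ΔG = (+¥434 trillion) / 0.2447 ≈ +¥1,774 trillion.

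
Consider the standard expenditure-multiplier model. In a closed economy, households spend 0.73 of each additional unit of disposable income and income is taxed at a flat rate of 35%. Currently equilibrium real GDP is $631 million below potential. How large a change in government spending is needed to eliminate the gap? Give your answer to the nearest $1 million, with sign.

Spending multiplier = 1/(1 − c(1−t)) = 1/(1 − 0.73×0.65) = 1/0.5255 ≈ 1.903.
Need ΔY = +$631 million, so ΔG = ΔY/k = (+$631 million) × 0.5255 ≈ +$332 million.
The government should increase government spending by $332 million.

+$332 million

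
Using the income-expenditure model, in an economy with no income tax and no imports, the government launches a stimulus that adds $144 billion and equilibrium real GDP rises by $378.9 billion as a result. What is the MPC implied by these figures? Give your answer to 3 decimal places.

0.620

Implied spending multiplier k = ΔY/ΔG = 378.9/144 ≈ 2.6313.
Since k = 1/(1 − MPC), MPC = 1 − 1/k = 1 − ΔG/ΔY = 1 − 144/378.9 ≈ 0.620.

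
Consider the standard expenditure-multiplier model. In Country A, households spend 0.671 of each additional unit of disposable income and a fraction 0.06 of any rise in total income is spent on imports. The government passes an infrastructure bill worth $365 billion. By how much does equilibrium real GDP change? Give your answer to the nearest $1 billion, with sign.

+$938 billion

Government-spending multiplier = 1/(1 − c + m) = 1/(1 − 0.671 + 0.06) = 1/0.389 ≈ 2.571.
ΔY = k × ΔG = (+$365 billion) / 0.389 ≈ +$938 billion.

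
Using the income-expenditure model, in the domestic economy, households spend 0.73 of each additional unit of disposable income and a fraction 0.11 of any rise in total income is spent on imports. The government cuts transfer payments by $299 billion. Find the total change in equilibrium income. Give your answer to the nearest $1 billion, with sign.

The transfer change shifts disposable income by −$299 billion, so first-round consumption changes by c·ΔTR = 0.73 × (−$299 billion) = −$218.27 billion.
Expenditure multiplier = 1/(1 − c + m) = 1/(1 − 0.73 + 0.11) = 1/0.38 ≈ 2.632.
The transfer multiplier is c × k ≈ 1.921, so ΔY = k × (c·ΔTR) = (−$218.27 billion) / 0.38 ≈ −$574 billion.

−$574 billion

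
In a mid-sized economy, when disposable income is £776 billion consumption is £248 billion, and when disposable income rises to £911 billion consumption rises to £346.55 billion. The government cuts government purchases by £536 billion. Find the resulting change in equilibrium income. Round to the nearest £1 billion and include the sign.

MPC = ΔC/ΔYd = (346.55 − 248)/(911 − 776) = 98.55/135 = 0.73.
Expenditure multiplier = 1/(1 − MPC) = 1/(1 − 0.73) = 1/0.27 ≈ 3.704.
ΔY = k × ΔG = (−£536 billion) / 0.27 ≈ −£1,985 billion.

−£1,985 billion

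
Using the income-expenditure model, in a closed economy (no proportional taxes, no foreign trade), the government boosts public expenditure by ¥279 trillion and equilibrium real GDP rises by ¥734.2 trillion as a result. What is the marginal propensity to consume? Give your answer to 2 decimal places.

Implied spending multiplier k = ΔY/ΔG = 734.2/279 ≈ 2.6315.
Since k = 1/(1 − MPC), MPC = 1 − 1/k = 1 − ΔG/ΔY = 1 − 279/734.2 ≈ 0.62.

0.62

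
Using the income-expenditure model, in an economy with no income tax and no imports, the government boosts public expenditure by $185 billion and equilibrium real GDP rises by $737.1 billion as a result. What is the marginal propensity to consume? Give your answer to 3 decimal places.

Implied spending multiplier k = ΔY/ΔG = 737.1/185 ≈ 3.9843.
Since k = 1/(1 − MPC), MPC = 1 − 1/k = 1 − ΔG/ΔY = 1 − 185/737.1 ≈ 0.749.

0.749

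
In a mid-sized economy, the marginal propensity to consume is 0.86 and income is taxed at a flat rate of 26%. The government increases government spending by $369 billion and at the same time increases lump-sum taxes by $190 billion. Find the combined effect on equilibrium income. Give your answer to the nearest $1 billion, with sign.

Expenditure multiplier = 1/(1 − c(1−t)) = 1/(1 − 0.86×0.74) = 1/0.3636 ≈ 2.75.
ΔG contributes k·ΔG = (+$369 billion) / 0.3636 ≈ +$1,014.9 billion.
ΔT of +$190 billion changes first-round spending by −c·ΔT = −$163.4 billion, contributing k·(−c·ΔT) = (−$163.4 billion) / 0.3636 ≈ −$449.4 billion.
Net ΔY = k(ΔG − c·ΔT) = (+$205.6 billion) / 0.3636 ≈ +$565 billion.

+$565 billion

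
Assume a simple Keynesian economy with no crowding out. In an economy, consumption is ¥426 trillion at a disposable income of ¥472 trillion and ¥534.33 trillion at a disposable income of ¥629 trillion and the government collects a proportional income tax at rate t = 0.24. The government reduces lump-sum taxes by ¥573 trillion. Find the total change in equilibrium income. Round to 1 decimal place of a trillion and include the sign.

MPC = ΔC/ΔYd = (534.33 − 426)/(629 − 472) = 108.33/157 = 0.69.
A lump-sum tax change of −¥573 trillion shifts disposable income by +¥573 trillion; first-round consumption changes by −c × ΔT = −0.69 × (−¥573 trillion) = +¥395.37 trillion.
Expenditure multiplier = 1/(1 − c(1−t)) = 1/(1 − 0.69×0.76) = 1/0.4756 ≈ 2.103.
The tax multiplier is −c × k ≈ −1.451, so ΔY = k × (−c·ΔT) = (+¥395.37 trillion) / 0.4756 ≈ +¥831.3 trillion.

+¥831.3 trillion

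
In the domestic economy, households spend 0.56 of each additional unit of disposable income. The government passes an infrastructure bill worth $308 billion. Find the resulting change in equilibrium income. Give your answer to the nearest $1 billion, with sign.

Expenditure multiplier = 1/(1 − MPC) = 1/(1 − 0.56) = 1/0.44 ≈ 2.273.
ΔY = k × ΔG = (+$308 billion) / 0.44 = +$700 billion.

+$700 billion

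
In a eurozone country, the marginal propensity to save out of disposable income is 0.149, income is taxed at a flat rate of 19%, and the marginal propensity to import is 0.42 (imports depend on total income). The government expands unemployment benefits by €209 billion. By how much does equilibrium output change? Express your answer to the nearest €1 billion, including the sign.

MPC = 1 − MPS = 1 − 0.149 = 0.851.
The transfer change shifts disposable income by +€209 billion, so first-round consumption changes by c·ΔTR = 0.851 × (+€209 billion) = +€177.859 billion.
Expenditure multiplier = 1/(1 − c(1−t) + m) = 1/(1 − 0.851×0.81 + 0.42) = 1/0.73069 ≈ 1.369.
The transfer multiplier is c × k ≈ 1.165, so ΔY = k × (c·ΔTR) = (+€177.859 billion) / 0.73069 ≈ +€243 billion.

+€243 billion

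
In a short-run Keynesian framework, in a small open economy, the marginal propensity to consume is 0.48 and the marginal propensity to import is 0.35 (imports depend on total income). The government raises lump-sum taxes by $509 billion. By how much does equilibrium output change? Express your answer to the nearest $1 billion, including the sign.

A lump-sum tax change of +$509 billion shifts disposable income by −$509 billion; first-round consumption changes by −c × ΔT = −0.48 × (+$509 billion) = −$244.32 billion.
Expenditure multiplier = 1/(1 − c + m) = 1/(1 − 0.48 + 0.35) = 1/0.87 ≈ 1.149.
The tax multiplier is −c × k ≈ −0.552, so ΔY = k × (−c·ΔT) = (−$244.32 billion) / 0.87 ≈ −$281 billion.

−$281 billion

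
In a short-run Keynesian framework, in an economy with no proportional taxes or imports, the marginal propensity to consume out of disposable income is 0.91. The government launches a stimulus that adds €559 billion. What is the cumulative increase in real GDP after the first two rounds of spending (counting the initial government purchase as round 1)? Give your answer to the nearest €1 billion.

Round 1 adds ΔG = €559 billion; each later round is MPC = 0.91 times the previous.
After 2 rounds: 559 + 508.69 = ΔG·(1 − c^2)/(1 − c) = 559 × (1 − 0.8281)/0.09 ≈ €1,068 billion.

€1,068 billion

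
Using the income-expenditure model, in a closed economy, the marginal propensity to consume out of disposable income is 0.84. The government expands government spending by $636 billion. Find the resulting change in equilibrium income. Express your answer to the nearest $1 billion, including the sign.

Spending multiplier = 1/(1 − MPC) = 1/(1 − 0.84) = 1/0.16 = 6.25.
ΔY = k × ΔG = (+$636 billion) / 0.16 = +$3,975 billion.

+$3,975 billion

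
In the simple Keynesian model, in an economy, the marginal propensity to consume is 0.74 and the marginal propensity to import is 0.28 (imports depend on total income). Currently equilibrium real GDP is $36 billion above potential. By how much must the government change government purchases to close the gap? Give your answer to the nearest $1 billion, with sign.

Spending multiplier = 1/(1 − c + m) = 1/(1 − 0.74 + 0.28) = 1/0.54 ≈ 1.852.
Need ΔY = −$36 billion, so ΔG = ΔY/k = (−$36 billion) × 0.54 ≈ −$19 billion.
The government should cut government purchases by $19 billion.

−$19 billion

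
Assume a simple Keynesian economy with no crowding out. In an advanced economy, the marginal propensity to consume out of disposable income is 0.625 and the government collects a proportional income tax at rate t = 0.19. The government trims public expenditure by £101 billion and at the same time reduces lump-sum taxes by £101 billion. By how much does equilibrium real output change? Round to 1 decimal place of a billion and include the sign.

−£76.7 billion

Expenditure multiplier = 1/(1 − c(1−t)) = 1/(1 − 0.625×0.81) = 1/0.49375 ≈ 2.025.
ΔG contributes k·ΔG = (−£101 billion) / 0.49375 ≈ −£204.6 billion.
ΔT of −£101 billion changes first-round spending by −c·ΔT = +£63.125 billion, contributing k·(−c·ΔT) = (+£63.125 billion) / 0.49375 ≈ +£127.8 billion.
Net ΔY = k(ΔG − c·ΔT) = (−£37.875 billion) / 0.49375 ≈ −£76.7 billion.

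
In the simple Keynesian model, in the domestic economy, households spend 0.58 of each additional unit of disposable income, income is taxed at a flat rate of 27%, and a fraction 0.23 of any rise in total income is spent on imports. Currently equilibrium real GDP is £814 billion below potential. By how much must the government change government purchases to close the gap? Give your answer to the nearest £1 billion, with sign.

Spending multiplier = 1/(1 − c(1−t) + m) = 1/(1 − 0.58×0.73 + 0.23) = 1/0.8066 ≈ 1.24.
Need ΔY = +£814 billion, so ΔG = ΔY/k = (+£814 billion) × 0.8066 ≈ +£657 billion.
The government should increase government purchases by £657 billion.

+£657 billion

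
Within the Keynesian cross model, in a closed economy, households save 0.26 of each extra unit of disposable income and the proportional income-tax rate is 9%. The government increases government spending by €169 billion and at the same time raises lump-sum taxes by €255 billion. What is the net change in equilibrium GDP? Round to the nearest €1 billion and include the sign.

MPC = 1 − MPS = 1 − 0.26 = 0.74.
Expenditure multiplier = 1/(1 − c(1−t)) = 1/(1 − 0.74×0.91) = 1/0.3266 ≈ 3.062.
ΔG contributes k·ΔG = (+€169 billion) / 0.3266 ≈ +€517.5 billion.
ΔT of +€255 billion changes first-round spending by −c·ΔT = −€188.7 billion, contributing k·(−c·ΔT) = (−€188.7 billion) / 0.3266 ≈ −€577.8 billion.
Net ΔY = k(ΔG − c·ΔT) = (−€19.7 billion) / 0.3266 ≈ −€60 billion.

−€60 billion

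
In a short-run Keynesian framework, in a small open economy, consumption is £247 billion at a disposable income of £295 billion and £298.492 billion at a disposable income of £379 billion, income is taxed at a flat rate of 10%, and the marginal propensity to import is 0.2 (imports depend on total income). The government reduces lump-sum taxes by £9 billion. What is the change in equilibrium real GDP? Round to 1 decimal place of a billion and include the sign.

+£8.5 billion

MPC = ΔC/ΔYd = (298.492 − 247)/(379 − 295) = 51.492/84 = 0.613.
A lump-sum tax change of −£9 billion shifts disposable income by +£9 billion; first-round consumption changes by −c × ΔT = −0.613 × (−£9 billion) = +£5.517 billion.
Expenditure multiplier = 1/(1 − c(1−t) + m) = 1/(1 − 0.613×0.9 + 0.2) = 1/0.6483 ≈ 1.542.
The tax multiplier is −c × k ≈ −0.946, so ΔY = k × (−c·ΔT) = (+£5.517 billion) / 0.6483 ≈ +£8.5 billion.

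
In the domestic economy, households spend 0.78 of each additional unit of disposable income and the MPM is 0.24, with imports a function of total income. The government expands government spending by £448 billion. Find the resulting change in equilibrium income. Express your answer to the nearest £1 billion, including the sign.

+£974 billion

Government-spending multiplier = 1/(1 − c + m) = 1/(1 − 0.78 + 0.24) = 1/0.46 ≈ 2.174.
ΔY = k × ΔG = (+£448 billion) / 0.46 ≈ +£974 billion.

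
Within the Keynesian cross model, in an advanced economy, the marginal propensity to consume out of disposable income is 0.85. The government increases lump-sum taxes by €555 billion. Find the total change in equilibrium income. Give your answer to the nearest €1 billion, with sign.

A lump-sum tax change of +€555 billion shifts disposable income by −€555 billion; first-round consumption changes by −c × ΔT = −0.85 × (+€555 billion) = −€471.75 billion.
Expenditure multiplier = 1/(1 − MPC) = 1/(1 − 0.85) = 1/0.15 ≈ 6.667.
The tax multiplier is −c × k ≈ −5.667, so ΔY = k × (−c·ΔT) = (−€471.75 billion) / 0.15 = −€3,145 billion.

−€3,145 billion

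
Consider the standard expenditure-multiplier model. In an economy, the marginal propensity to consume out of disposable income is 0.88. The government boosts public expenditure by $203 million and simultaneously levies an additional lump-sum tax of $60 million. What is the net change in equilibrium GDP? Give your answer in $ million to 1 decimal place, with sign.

Expenditure multiplier = 1/(1 − MPC) = 1/(1 − 0.88) = 1/0.12 ≈ 8.333.
ΔG contributes k·ΔG = (+$203 million) / 0.12 ≈ +$1,691.7 million.
ΔT of +$60 million changes first-round spending by −c·ΔT = −$52.8 million, contributing k·(−c·ΔT) = (−$52.8 million) / 0.12 = −$440 million.
Net ΔY = k(ΔG − c·ΔT) = (+$150.2 million) / 0.12 ≈ +$1,251.7 million.

+$1,251.7 million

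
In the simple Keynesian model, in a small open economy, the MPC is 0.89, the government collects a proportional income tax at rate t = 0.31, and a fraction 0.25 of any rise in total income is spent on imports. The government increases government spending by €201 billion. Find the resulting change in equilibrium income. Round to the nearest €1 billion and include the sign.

+€316 billion

Government-spending multiplier = 1/(1 − c(1−t) + m) = 1/(1 − 0.89×0.69 + 0.25) = 1/0.6359 ≈ 1.573.
ΔY = k × ΔG = (+€201 billion) / 0.6359 ≈ +€316 billion.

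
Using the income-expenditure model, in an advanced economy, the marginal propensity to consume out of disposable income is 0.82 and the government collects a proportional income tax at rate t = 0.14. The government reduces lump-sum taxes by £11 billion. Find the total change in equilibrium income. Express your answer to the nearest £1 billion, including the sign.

+£31 billion

A lump-sum tax change of −£11 billion shifts disposable income by +£11 billion; first-round consumption changes by −c × ΔT = −0.82 × (−£11 billion) = +£9.02 billion.
Expenditure multiplier = 1/(1 − c(1−t)) = 1/(1 − 0.82×0.86) = 1/0.2948 ≈ 3.392.
The tax multiplier is −c × k ≈ −2.782, so ΔY = k × (−c·ΔT) = (+£9.02 billion) / 0.2948 ≈ +£31 billion.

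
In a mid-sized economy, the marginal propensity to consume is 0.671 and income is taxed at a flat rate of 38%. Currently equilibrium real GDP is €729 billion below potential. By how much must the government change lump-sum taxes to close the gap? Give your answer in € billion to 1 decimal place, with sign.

Spending multiplier = 1/(1 − c(1−t)) = 1/(1 − 0.671×0.62) = 1/0.58398 ≈ 1.712.
Tax multiplier = −c·k = −0.671/0.58398 ≈ −1.149. Need ΔY = +€729 billion, so ΔT = ΔY/(−c·k) = −(+€729 billion) × 0.58398 / 0.671 ≈ −€634.5 billion.
The government should cut lump-sum taxes by €634.5 billion.

−€634.5 billion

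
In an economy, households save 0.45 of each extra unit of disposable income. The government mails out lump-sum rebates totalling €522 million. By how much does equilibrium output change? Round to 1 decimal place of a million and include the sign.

+€638.0 million

MPC = 1 − MPS = 1 − 0.45 = 0.55.
A lump-sum tax change of −€522 million shifts disposable income by +€522 million; first-round consumption changes by −c × ΔT = −0.55 × (−€522 million) = +€287.1 million.
Expenditure multiplier = 1/(1 − MPC) = 1/(1 − 0.55) = 1/0.45 ≈ 2.222.
The tax multiplier is −c × k ≈ −1.222, so ΔY = k × (−c·ΔT) = (+€287.1 million) / 0.45 = +€638 million.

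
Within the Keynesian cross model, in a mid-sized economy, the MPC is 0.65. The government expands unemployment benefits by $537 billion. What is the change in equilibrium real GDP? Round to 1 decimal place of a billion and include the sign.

+$997.3 billion

The transfer change shifts disposable income by +$537 billion, so first-round consumption changes by c·ΔTR = 0.65 × (+$537 billion) = +$349.05 billion.
Expenditure multiplier = 1/(1 − MPC) = 1/(1 − 0.65) = 1/0.35 ≈ 2.857.
The transfer multiplier is c × k ≈ 1.857, so ΔY = k × (c·ΔTR) = (+$349.05 billion) / 0.35 ≈ +$997.3 billion.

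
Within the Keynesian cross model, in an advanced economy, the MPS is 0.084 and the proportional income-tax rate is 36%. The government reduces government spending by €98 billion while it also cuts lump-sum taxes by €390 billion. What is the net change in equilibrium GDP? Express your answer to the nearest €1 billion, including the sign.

+€627 billion

MPC = 1 − MPS = 1 − 0.084 = 0.916.
Expenditure multiplier = 1/(1 − c(1−t)) = 1/(1 − 0.916×0.64) = 1/0.41376 ≈ 2.417.
ΔG contributes k·ΔG = (−€98 billion) / 0.41376 ≈ −€236.9 billion.
ΔT of −€390 billion changes first-round spending by −c·ΔT = +€357.24 billion, contributing k·(−c·ΔT) = (+€357.24 billion) / 0.41376 ≈ +€863.4 billion.
Net ΔY = k(ΔG − c·ΔT) = (+€259.24 billion) / 0.41376 ≈ +€627 billion.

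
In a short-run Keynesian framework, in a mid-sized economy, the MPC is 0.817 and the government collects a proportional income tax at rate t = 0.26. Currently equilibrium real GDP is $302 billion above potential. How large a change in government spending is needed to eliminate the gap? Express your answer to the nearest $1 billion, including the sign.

Spending multiplier = 1/(1 − c(1−t)) = 1/(1 − 0.817×0.74) = 1/0.39542 ≈ 2.529.
Need ΔY = −$302 billion, so ΔG = ΔY/k = (−$302 billion) × 0.39542 ≈ −$119 billion.
The government should cut government spending by $119 billion.

−$119 billion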